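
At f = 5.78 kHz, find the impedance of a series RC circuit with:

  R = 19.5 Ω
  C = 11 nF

Step 1 — Angular frequency: ω = 2π·f = 2π·5780 = 3.632e+04 rad/s.
Step 2 — Component impedances:
  R: Z = R = 19.5 Ω
  C: Z = 1/(jωC) = -j/(ω·C) = 0 - j2503 Ω
Step 3 — Series combination: Z_total = R + C = 19.5 - j2503 Ω = 2503∠-89.6° Ω.

Z = 19.5 - j2503 Ω = 2503∠-89.6° Ω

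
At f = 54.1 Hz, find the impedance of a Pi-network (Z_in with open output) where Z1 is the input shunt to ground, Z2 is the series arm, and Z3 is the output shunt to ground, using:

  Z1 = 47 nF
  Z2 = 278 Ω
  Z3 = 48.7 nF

Step 1 — Angular frequency: ω = 2π·f = 2π·54.1 = 339.9 rad/s.
Step 2 — Component impedances:
  Z1: Z = 1/(jωC) = -j/(ω·C) = 0 - j6.259e+04 Ω
  Z2: Z = R = 278 Ω
  Z3: Z = 1/(jωC) = -j/(ω·C) = 0 - j6.041e+04 Ω
Step 3 — With open output, the series arm Z2 and the output shunt Z3 appear in series to ground: Z2 + Z3 = 278 - j6.041e+04 Ω.
Step 4 — Parallel with input shunt Z1: Z_in = Z1 || (Z2 + Z3) = 71.99 - j3.074e+04 Ω = 3.074e+04∠-89.9° Ω.

Z = 71.99 - j3.074e+04 Ω = 3.074e+04∠-89.9° Ω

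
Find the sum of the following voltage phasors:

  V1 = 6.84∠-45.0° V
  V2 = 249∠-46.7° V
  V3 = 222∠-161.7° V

Step 1 — Convert each phasor to rectangular form:
  V1 = 6.84·(cos(-45.0°) + j·sin(-45.0°)) = 4.837 - j4.837 V
  V2 = 249·(cos(-46.7°) + j·sin(-46.7°)) = 170.8 - j181.2 V
  V3 = 222·(cos(-161.7°) + j·sin(-161.7°)) = -210.8 - j69.71 V
Step 2 — Sum components: V_total = -35.17 - j255.8 V.
Step 3 — Convert to polar: |V_total| = 258.2 V, ∠V_total = -97.8°.

V_total = 258.2∠-97.8° V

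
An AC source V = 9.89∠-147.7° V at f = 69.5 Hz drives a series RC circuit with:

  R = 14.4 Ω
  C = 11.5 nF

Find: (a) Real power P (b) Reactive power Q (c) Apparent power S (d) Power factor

Step 1 — Angular frequency: ω = 2π·f = 2π·69.5 = 436.7 rad/s.
Step 2 — Component impedances:
  R: Z = R = 14.4 Ω
  C: Z = 1/(jωC) = -j/(ω·C) = 0 - j1.991e+05 Ω
Step 3 — Series combination: Z_total = R + C = 14.4 - j1.991e+05 Ω = 1.991e+05∠-90.0° Ω.
Step 4 — Source phasor: V = 9.89∠-147.7° V = -8.36 - j5.285 V.
Step 5 — Current: I = V / Z = 2.654e-05 - j4.198e-05 A = 4.967e-05∠-57.7° A.
Step 6 — Complex power: S = V·I* = 3.552e-08 - j0.0004912 VA.
Step 7 — Real power: P = Re(S) = 3.552e-08 W.
Step 8 — Reactive power: Q = Im(S) = -0.0004912 VAR.
Step 9 — Apparent power: |S| = 0.0004912 VA.
Step 10 — Power factor: PF = P/|S| = 7.231e-05 (leading).

(a) P = 3.552e-08 W  (b) Q = -0.0004912 VAR  (c) S = 0.0004912 VA  (d) PF = 7.231e-05 (leading)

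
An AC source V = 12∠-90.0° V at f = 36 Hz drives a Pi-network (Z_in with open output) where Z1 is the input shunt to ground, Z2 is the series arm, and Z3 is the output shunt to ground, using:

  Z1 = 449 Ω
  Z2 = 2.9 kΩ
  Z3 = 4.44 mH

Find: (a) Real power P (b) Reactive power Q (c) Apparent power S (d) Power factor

Step 1 — Angular frequency: ω = 2π·f = 2π·36 = 226.2 rad/s.
Step 2 — Component impedances:
  Z1: Z = R = 449 Ω
  Z2: Z = R = 2900 Ω
  Z3: Z = jωL = j·226.2·0.00444 = 0 + j1.004 Ω
Step 3 — With open output, the series arm Z2 and the output shunt Z3 appear in series to ground: Z2 + Z3 = 2900 + j1.004 Ω.
Step 4 — Parallel with input shunt Z1: Z_in = Z1 || (Z2 + Z3) = 388.8 + j0.01805 Ω = 388.8∠0.0° Ω.
Step 5 — Source phasor: V = 12∠-90.0° V = 0 - j12 V.
Step 6 — Current: I = V / Z = -1.433e-06 - j0.03086 A = 0.03086∠-90.0° A.
Step 7 — Complex power: S = V·I* = 0.3704 + j1.72e-05 VA.
Step 8 — Real power: P = Re(S) = 0.3704 W.
Step 9 — Reactive power: Q = Im(S) = 1.72e-05 VAR.
Step 10 — Apparent power: |S| = 0.3704 VA.
Step 11 — Power factor: PF = P/|S| = 1 (lagging).

(a) P = 0.3704 W  (b) Q = 1.72e-05 VAR  (c) S = 0.3704 VA  (d) PF = 1 (lagging)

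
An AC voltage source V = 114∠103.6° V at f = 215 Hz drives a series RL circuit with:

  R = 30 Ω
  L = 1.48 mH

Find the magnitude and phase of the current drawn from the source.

Step 1 — Angular frequency: ω = 2π·f = 2π·215 = 1351 rad/s.
Step 2 — Component impedances:
  R: Z = R = 30 Ω
  L: Z = jωL = j·1351·0.00148 = 0 + j1.999 Ω
Step 3 — Series combination: Z_total = R + L = 30 + j1.999 Ω = 30.07∠3.8° Ω.
Step 4 — Source phasor: V = 114∠103.6° V = -26.81 + j110.8 V.
Step 5 — Ohm's law: I = V / Z_total = (-26.81 + j110.8) / (30 + j1.999) = -0.6445 + j3.736 A.
Step 6 — Convert to polar: |I| = 3.792 A, ∠I = 99.8°.

I = 3.792∠99.8° A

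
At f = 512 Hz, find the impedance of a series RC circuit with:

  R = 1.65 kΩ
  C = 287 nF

Step 1 — Angular frequency: ω = 2π·f = 2π·512 = 3217 rad/s.
Step 2 — Component impedances:
  R: Z = R = 1650 Ω
  C: Z = 1/(jωC) = -j/(ω·C) = 0 - j1083 Ω
Step 3 — Series combination: Z_total = R + C = 1650 - j1083 Ω = 1974∠-33.3° Ω.

Z = 1650 - j1083 Ω = 1974∠-33.3° Ω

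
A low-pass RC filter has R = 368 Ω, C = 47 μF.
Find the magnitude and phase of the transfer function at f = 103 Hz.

Step 1 — Angular frequency: ω = 2π·103 = 647.2 rad/s.
Step 2 — Transfer function: H(jω) = 1/(1 + jωRC).
Step 3 — Denominator: 1 + jωRC = 1 + j·647.2·368·4.7e-05 = 1 + j11.19.
Step 4 — H = 0.007918 - j0.08863.
Step 5 — Magnitude: |H| = 0.08898 (-21.0 dB); phase: φ = -84.9°.

|H| = 0.08898 (-21.0 dB), φ = -84.9°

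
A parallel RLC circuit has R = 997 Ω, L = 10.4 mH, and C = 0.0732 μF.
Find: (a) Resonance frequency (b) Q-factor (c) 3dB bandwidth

Step 1 — Resonance: ω₀ = 1/√(LC) = 1/√(0.0104·7.32e-08) = 3.624e+04 rad/s.
Step 2 — f₀ = ω₀/(2π) = 5768 Hz.
Step 3 — Parallel Q: Q = R/(ω₀L) = 997/(3.624e+04·0.0104) = 2.645.
Step 4 — Bandwidth: Δω = ω₀/Q = 1.37e+04 rad/s; BW = Δω/(2π) = 2181 Hz.

(a) f₀ = 5768 Hz  (b) Q = 2.645  (c) BW = 2181 Hz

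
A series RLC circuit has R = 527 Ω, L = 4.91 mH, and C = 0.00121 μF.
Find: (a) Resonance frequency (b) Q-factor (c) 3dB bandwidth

Step 1 — Resonance: ω₀ = 1/√(LC) = 1/√(0.00491·1.21e-09) = 4.103e+05 rad/s.
Step 2 — f₀ = ω₀/(2π) = 6.53e+04 Hz.
Step 3 — Series Q: Q = ω₀L/R = 4.103e+05·0.00491/527 = 3.822.
Step 4 — Bandwidth: Δω = ω₀/Q = 1.073e+05 rad/s; BW = Δω/(2π) = 1.708e+04 Hz.

(a) f₀ = 6.53e+04 Hz  (b) Q = 3.822  (c) BW = 1.708e+04 Hz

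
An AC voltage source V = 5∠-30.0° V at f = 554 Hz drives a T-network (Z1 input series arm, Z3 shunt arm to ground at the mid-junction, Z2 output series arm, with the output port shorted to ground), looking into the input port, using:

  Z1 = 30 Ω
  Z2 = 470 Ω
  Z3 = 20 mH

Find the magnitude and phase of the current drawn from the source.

Step 1 — Angular frequency: ω = 2π·f = 2π·554 = 3481 rad/s.
Step 2 — Component impedances:
  Z1: Z = R = 30 Ω
  Z2: Z = R = 470 Ω
  Z3: Z = jωL = j·3481·0.02 = 0 + j69.62 Ω
Step 3 — With the output port shorted to ground, the output series arm Z2 runs from the junction to ground; the shunt arm Z3 also runs from the junction to ground. They appear in parallel: Z3 || Z2 = 10.09 + j68.12 Ω.
Step 4 — Series with input arm Z1: Z_in = Z1 + (Z3 || Z2) = 40.09 + j68.12 Ω = 79.04∠59.5° Ω.
Step 5 — Source phasor: V = 5∠-30.0° V = 4.33 - j2.5 V.
Step 6 — Ohm's law: I = V / Z_total = (4.33 - j2.5) / (40.09 + j68.12) = 0.0005265 - j0.06325 A.
Step 7 — Convert to polar: |I| = 0.06326 A, ∠I = -89.5°.

I = 0.06326∠-89.5° A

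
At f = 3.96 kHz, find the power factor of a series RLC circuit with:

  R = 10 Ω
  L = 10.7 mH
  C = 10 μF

Step 1 — Angular frequency: ω = 2π·f = 2π·3960 = 2.488e+04 rad/s.
Step 2 — Component impedances:
  R: Z = R = 10 Ω
  L: Z = jωL = j·2.488e+04·0.0107 = 0 + j266.2 Ω
  C: Z = 1/(jωC) = -j/(ω·C) = 0 - j4.019 Ω
Step 3 — Series combination: Z_total = R + L + C = 10 + j262.2 Ω = 262.4∠87.8° Ω.
Step 4 — Power factor: PF = cos(φ) = Re(Z)/|Z| = 10/262.4 = 0.03811.
Step 5 — Type: Im(Z) = 262.2 ⇒ lagging (phase φ = 87.8°).

PF = 0.03811 (lagging, φ = 87.8°)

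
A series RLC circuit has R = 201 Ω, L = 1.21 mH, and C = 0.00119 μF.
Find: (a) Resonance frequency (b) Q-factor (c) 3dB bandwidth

Step 1 — Resonance: ω₀ = 1/√(LC) = 1/√(0.00121·1.19e-09) = 8.334e+05 rad/s.
Step 2 — f₀ = ω₀/(2π) = 1.326e+05 Hz.
Step 3 — Series Q: Q = ω₀L/R = 8.334e+05·0.00121/201 = 5.017.
Step 4 — Bandwidth: Δω = ω₀/Q = 1.661e+05 rad/s; BW = Δω/(2π) = 2.644e+04 Hz.

(a) f₀ = 1.326e+05 Hz  (b) Q = 5.017  (c) BW = 2.644e+04 Hz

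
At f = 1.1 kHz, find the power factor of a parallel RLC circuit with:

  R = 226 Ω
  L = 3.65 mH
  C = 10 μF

Step 1 — Angular frequency: ω = 2π·f = 2π·1100 = 6912 rad/s.
Step 2 — Component impedances:
  R: Z = R = 226 Ω
  L: Z = jωL = j·6912·0.00365 = 0 + j25.23 Ω
  C: Z = 1/(jωC) = -j/(ω·C) = 0 - j14.47 Ω
Step 3 — Parallel combination: 1/Z_total = 1/R + 1/L + 1/C; Z_total = 4.981 - j33.18 Ω = 33.55∠-81.5° Ω.
Step 4 — Power factor: PF = cos(φ) = Re(Z)/|Z| = 4.981/33.55 = 0.1485.
Step 5 — Type: Im(Z) = -33.18 ⇒ leading (phase φ = -81.5°).

PF = 0.1485 (leading, φ = -81.5°)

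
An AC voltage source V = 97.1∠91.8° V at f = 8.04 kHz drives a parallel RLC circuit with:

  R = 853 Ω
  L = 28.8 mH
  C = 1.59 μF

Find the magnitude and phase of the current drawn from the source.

Step 1 — Angular frequency: ω = 2π·f = 2π·8040 = 5.052e+04 rad/s.
Step 2 — Component impedances:
  R: Z = R = 853 Ω
  L: Z = jωL = j·5.052e+04·0.0288 = 0 + j1455 Ω
  C: Z = 1/(jωC) = -j/(ω·C) = 0 - j12.45 Ω
Step 3 — Parallel combination: 1/Z_total = 1/R + 1/L + 1/C; Z_total = 0.1848 - j12.55 Ω = 12.56∠-89.2° Ω.
Step 4 — Source phasor: V = 97.1∠91.8° V = -3.05 + j97.05 V.
Step 5 — Ohm's law: I = V / Z_total = (-3.05 + j97.05) / (0.1848 - j12.55) = -7.732 - j0.1291 A.
Step 6 — Convert to polar: |I| = 7.733 A, ∠I = -179.0°.

I = 7.733∠-179.0° A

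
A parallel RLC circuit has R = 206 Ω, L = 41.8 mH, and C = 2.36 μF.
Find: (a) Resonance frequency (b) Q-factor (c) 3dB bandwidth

Step 1 — Resonance: ω₀ = 1/√(LC) = 1/√(0.0418·2.36e-06) = 3184 rad/s.
Step 2 — f₀ = ω₀/(2π) = 506.7 Hz.
Step 3 — Parallel Q: Q = R/(ω₀L) = 206/(3184·0.0418) = 1.548.
Step 4 — Bandwidth: Δω = ω₀/Q = 2057 rad/s; BW = Δω/(2π) = 327.4 Hz.

(a) f₀ = 506.7 Hz  (b) Q = 1.548  (c) BW = 327.4 Hz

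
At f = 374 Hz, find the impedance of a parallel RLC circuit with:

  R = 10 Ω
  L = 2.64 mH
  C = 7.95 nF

Step 1 — Angular frequency: ω = 2π·f = 2π·374 = 2350 rad/s.
Step 2 — Component impedances:
  R: Z = R = 10 Ω
  L: Z = jωL = j·2350·0.00264 = 0 + j6.204 Ω
  C: Z = 1/(jωC) = -j/(ω·C) = 0 - j5.353e+04 Ω
Step 3 — Parallel combination: 1/Z_total = 1/R + 1/L + 1/C; Z_total = 2.78 + j4.48 Ω = 5.272∠58.2° Ω.

Z = 2.78 + j4.48 Ω = 5.272∠58.2° Ω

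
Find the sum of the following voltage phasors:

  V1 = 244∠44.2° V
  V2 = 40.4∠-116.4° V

Step 1 — Convert each phasor to rectangular form:
  V1 = 244·(cos(44.2°) + j·sin(44.2°)) = 174.9 + j170.1 V
  V2 = 40.4·(cos(-116.4°) + j·sin(-116.4°)) = -17.96 - j36.19 V
Step 2 — Sum components: V_total = 157 + j133.9 V.
Step 3 — Convert to polar: |V_total| = 206.3 V, ∠V_total = 40.5°.

V_total = 206.3∠40.5° V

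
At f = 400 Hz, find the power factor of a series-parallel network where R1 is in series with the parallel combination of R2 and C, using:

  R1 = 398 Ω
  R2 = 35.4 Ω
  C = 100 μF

Step 1 — Angular frequency: ω = 2π·f = 2π·400 = 2513 rad/s.
Step 2 — Component impedances:
  R1: Z = R = 398 Ω
  R2: Z = R = 35.4 Ω
  C: Z = 1/(jωC) = -j/(ω·C) = 0 - j3.979 Ω
Step 3 — Parallel branch: R2 || C = 1/(1/R2 + 1/C) = 0.4416 - j3.929 Ω.
Step 4 — Series with R1: Z_total = R1 + (R2 || C) = 398.4 - j3.929 Ω = 398.5∠-0.6° Ω.
Step 5 — Power factor: PF = cos(φ) = Re(Z)/|Z| = 398.442/398.461 = 1.
Step 6 — Type: Im(Z) = -3.929 ⇒ leading (phase φ = -0.6°).

PF = 1 (leading, φ = -0.6°)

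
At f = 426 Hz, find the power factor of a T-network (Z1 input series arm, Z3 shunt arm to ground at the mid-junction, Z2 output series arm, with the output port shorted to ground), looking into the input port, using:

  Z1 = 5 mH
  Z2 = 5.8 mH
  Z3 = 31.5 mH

Step 1 — Angular frequency: ω = 2π·f = 2π·426 = 2677 rad/s.
Step 2 — Component impedances:
  Z1: Z = jωL = j·2677·0.005 = 0 + j13.38 Ω
  Z2: Z = jωL = j·2677·0.0058 = 0 + j15.52 Ω
  Z3: Z = jωL = j·2677·0.0315 = 0 + j84.31 Ω
Step 3 — With the output port shorted to ground, the output series arm Z2 runs from the junction to ground; the shunt arm Z3 also runs from the junction to ground. They appear in parallel: Z3 || Z2 = 0 + j13.11 Ω.
Step 4 — Series with input arm Z1: Z_in = Z1 + (Z3 || Z2) = 0 + j26.49 Ω = 26.49∠90.0° Ω.
Step 5 — Power factor: PF = cos(φ) = Re(Z)/|Z| = 0/26.49 = 0.
Step 6 — Type: Im(Z) = 26.49 ⇒ lagging (phase φ = 90.0°).

PF = 0 (lagging, φ = 90.0°)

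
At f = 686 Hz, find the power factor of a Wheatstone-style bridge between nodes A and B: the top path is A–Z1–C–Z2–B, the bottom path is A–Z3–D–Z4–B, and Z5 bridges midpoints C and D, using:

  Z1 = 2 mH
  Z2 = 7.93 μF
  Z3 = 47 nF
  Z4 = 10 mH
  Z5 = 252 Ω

Step 1 — Angular frequency: ω = 2π·f = 2π·686 = 4310 rad/s.
Step 2 — Component impedances:
  Z1: Z = jωL = j·4310·0.002 = 0 + j8.621 Ω
  Z2: Z = 1/(jωC) = -j/(ω·C) = 0 - j29.26 Ω
  Z3: Z = 1/(jωC) = -j/(ω·C) = 0 - j4936 Ω
  Z4: Z = jωL = j·4310·0.01 = 0 + j43.1 Ω
  Z5: Z = R = 252 Ω
Step 3 — Bridge requires nodal analysis (the Z5 bridge couples midpoints C and D, so the two paths cannot be reduced to a simple series/parallel combination). Setting node B to ground and injecting 1 A at node A, the 3-node admittance system at A, C, D solves to V_A = Z_AB = 3.4 - j20.74 Ω = 21.01∠-80.7° Ω.
Step 4 — Power factor: PF = cos(φ) = Re(Z)/|Z| = 3.4/21.01 = 0.1618.
Step 5 — Type: Im(Z) = -20.74 ⇒ leading (phase φ = -80.7°).

PF = 0.1618 (leading, φ = -80.7°)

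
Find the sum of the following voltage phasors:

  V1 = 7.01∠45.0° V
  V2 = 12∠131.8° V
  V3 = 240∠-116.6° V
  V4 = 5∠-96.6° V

Step 1 — Convert each phasor to rectangular form:
  V1 = 7.01·(cos(45.0°) + j·sin(45.0°)) = 4.957 + j4.957 V
  V2 = 12·(cos(131.8°) + j·sin(131.8°)) = -7.998 + j8.946 V
  V3 = 240·(cos(-116.6°) + j·sin(-116.6°)) = -107.5 - j214.6 V
  V4 = 5·(cos(-96.6°) + j·sin(-96.6°)) = -0.5747 - j4.967 V
Step 2 — Sum components: V_total = -111.1 - j205.7 V.
Step 3 — Convert to polar: |V_total| = 233.7 V, ∠V_total = -118.4°.

V_total = 233.7∠-118.4° V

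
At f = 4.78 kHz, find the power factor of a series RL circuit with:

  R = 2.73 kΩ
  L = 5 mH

Step 1 — Angular frequency: ω = 2π·f = 2π·4780 = 3.003e+04 rad/s.
Step 2 — Component impedances:
  R: Z = R = 2730 Ω
  L: Z = jωL = j·3.003e+04·0.005 = 0 + j150.2 Ω
Step 3 — Series combination: Z_total = R + L = 2730 + j150.2 Ω = 2734∠3.1° Ω.
Step 4 — Power factor: PF = cos(φ) = Re(Z)/|Z| = 2730/2734 = 0.9985.
Step 5 — Type: Im(Z) = 150.2 ⇒ lagging (phase φ = 3.1°).

PF = 0.9985 (lagging, φ = 3.1°)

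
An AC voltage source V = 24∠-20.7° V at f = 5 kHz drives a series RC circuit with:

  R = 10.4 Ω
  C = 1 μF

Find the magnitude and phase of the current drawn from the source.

Step 1 — Angular frequency: ω = 2π·f = 2π·5000 = 3.142e+04 rad/s.
Step 2 — Component impedances:
  R: Z = R = 10.4 Ω
  C: Z = 1/(jωC) = -j/(ω·C) = 0 - j31.83 Ω
Step 3 — Series combination: Z_total = R + C = 10.4 - j31.83 Ω = 33.49∠-71.9° Ω.
Step 4 — Source phasor: V = 24∠-20.7° V = 22.45 - j8.483 V.
Step 5 — Ohm's law: I = V / Z_total = (22.45 - j8.483) / (10.4 - j31.83) = 0.449 + j0.5586 A.
Step 6 — Convert to polar: |I| = 0.7167 A, ∠I = 51.2°.

I = 0.7167∠51.2° A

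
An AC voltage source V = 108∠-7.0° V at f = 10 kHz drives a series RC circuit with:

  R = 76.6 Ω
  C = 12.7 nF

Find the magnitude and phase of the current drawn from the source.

Step 1 — Angular frequency: ω = 2π·f = 2π·1e+04 = 6.283e+04 rad/s.
Step 2 — Component impedances:
  R: Z = R = 76.6 Ω
  C: Z = 1/(jωC) = -j/(ω·C) = 0 - j1253 Ω
Step 3 — Series combination: Z_total = R + C = 76.6 - j1253 Ω = 1256∠-86.5° Ω.
Step 4 — Source phasor: V = 108∠-7.0° V = 107.2 - j13.16 V.
Step 5 — Ohm's law: I = V / Z_total = (107.2 - j13.16) / (76.6 - j1253) = 0.01567 + j0.08458 A.
Step 6 — Convert to polar: |I| = 0.08602 A, ∠I = 79.5°.

I = 0.08602∠79.5° A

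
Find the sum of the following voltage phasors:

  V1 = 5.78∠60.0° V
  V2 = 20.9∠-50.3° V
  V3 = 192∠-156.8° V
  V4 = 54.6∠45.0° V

Step 1 — Convert each phasor to rectangular form:
  V1 = 5.78·(cos(60.0°) + j·sin(60.0°)) = 2.89 + j5.006 V
  V2 = 20.9·(cos(-50.3°) + j·sin(-50.3°)) = 13.35 - j16.08 V
  V3 = 192·(cos(-156.8°) + j·sin(-156.8°)) = -176.5 - j75.64 V
  V4 = 54.6·(cos(45.0°) + j·sin(45.0°)) = 38.61 + j38.61 V
Step 2 — Sum components: V_total = -121.6 - j48.1 V.
Step 3 — Convert to polar: |V_total| = 130.8 V, ∠V_total = -158.4°.

V_total = 130.8∠-158.4° V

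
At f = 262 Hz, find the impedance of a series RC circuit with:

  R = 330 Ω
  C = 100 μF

Step 1 — Angular frequency: ω = 2π·f = 2π·262 = 1646 rad/s.
Step 2 — Component impedances:
  R: Z = R = 330 Ω
  C: Z = 1/(jωC) = -j/(ω·C) = 0 - j6.075 Ω
Step 3 — Series combination: Z_total = R + C = 330 - j6.075 Ω = 330.1∠-1.1° Ω.

Z = 330 - j6.075 Ω = 330.1∠-1.1° Ω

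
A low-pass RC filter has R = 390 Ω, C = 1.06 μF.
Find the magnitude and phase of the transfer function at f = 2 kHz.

Step 1 — Angular frequency: ω = 2π·2000 = 1.257e+04 rad/s.
Step 2 — Transfer function: H(jω) = 1/(1 + jωRC).
Step 3 — Denominator: 1 + jωRC = 1 + j·1.257e+04·390·1.06e-06 = 1 + j5.195.
Step 4 — H = 0.03573 - j0.1856.
Step 5 — Magnitude: |H| = 0.189 (-14.5 dB); phase: φ = -79.1°.

|H| = 0.189 (-14.5 dB), φ = -79.1°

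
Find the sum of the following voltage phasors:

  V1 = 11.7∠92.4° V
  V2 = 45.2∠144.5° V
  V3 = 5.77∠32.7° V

Step 1 — Convert each phasor to rectangular form:
  V1 = 11.7·(cos(92.4°) + j·sin(92.4°)) = -0.4899 + j11.69 V
  V2 = 45.2·(cos(144.5°) + j·sin(144.5°)) = -36.8 + j26.25 V
  V3 = 5.77·(cos(32.7°) + j·sin(32.7°)) = 4.856 + j3.117 V
Step 2 — Sum components: V_total = -32.43 + j41.05 V.
Step 3 — Convert to polar: |V_total| = 52.32 V, ∠V_total = 128.3°.

V_total = 52.32∠128.3° V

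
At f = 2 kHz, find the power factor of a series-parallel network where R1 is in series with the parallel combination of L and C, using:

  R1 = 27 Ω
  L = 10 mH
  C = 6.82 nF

Step 1 — Angular frequency: ω = 2π·f = 2π·2000 = 1.257e+04 rad/s.
Step 2 — Component impedances:
  R1: Z = R = 27 Ω
  L: Z = jωL = j·1.257e+04·0.01 = 0 + j125.7 Ω
  C: Z = 1/(jωC) = -j/(ω·C) = 0 - j1.167e+04 Ω
Step 3 — Parallel branch: L || C = 1/(1/L + 1/C) = 0 + j127 Ω.
Step 4 — Series with R1: Z_total = R1 + (L || C) = 27 + j127 Ω = 129.9∠78.0° Ω.
Step 5 — Power factor: PF = cos(φ) = Re(Z)/|Z| = 27/129.9 = 0.2079.
Step 6 — Type: Im(Z) = 127 ⇒ lagging (phase φ = 78.0°).

PF = 0.2079 (lagging, φ = 78.0°)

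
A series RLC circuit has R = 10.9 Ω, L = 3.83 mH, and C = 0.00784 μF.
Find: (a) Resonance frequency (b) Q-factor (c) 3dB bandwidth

Step 1 — Resonance: ω₀ = 1/√(LC) = 1/√(0.00383·7.84e-09) = 1.825e+05 rad/s.
Step 2 — f₀ = ω₀/(2π) = 2.904e+04 Hz.
Step 3 — Series Q: Q = ω₀L/R = 1.825e+05·0.00383/10.9 = 64.12.
Step 4 — Bandwidth: Δω = ω₀/Q = 2846 rad/s; BW = Δω/(2π) = 452.9 Hz.

(a) f₀ = 2.904e+04 Hz  (b) Q = 64.12  (c) BW = 452.9 Hz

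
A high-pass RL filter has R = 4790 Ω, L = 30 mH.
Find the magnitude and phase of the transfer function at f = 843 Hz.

Step 1 — Angular frequency: ω = 2π·843 = 5297 rad/s.
Step 2 — Transfer function: H(jω) = jωL/(R + jωL).
Step 3 — Numerator jωL = j·158.9; denominator R + jωL = 4790 + j158.9.
Step 4 — H = 0.001099 + j0.03314.
Step 5 — Magnitude: |H| = 0.03316 (-29.6 dB); phase: φ = 88.1°.

|H| = 0.03316 (-29.6 dB), φ = 88.1°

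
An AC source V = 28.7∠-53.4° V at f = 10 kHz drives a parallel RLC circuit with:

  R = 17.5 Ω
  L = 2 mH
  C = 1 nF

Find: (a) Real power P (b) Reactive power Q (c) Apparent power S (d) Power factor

Step 1 — Angular frequency: ω = 2π·f = 2π·1e+04 = 6.283e+04 rad/s.
Step 2 — Component impedances:
  R: Z = R = 17.5 Ω
  L: Z = jωL = j·6.283e+04·0.002 = 0 + j125.7 Ω
  C: Z = 1/(jωC) = -j/(ω·C) = 0 - j1.592e+04 Ω
Step 3 — Parallel combination: 1/Z_total = 1/R + 1/L + 1/C; Z_total = 17.17 + j2.373 Ω = 17.34∠7.9° Ω.
Step 4 — Source phasor: V = 28.7∠-53.4° V = 17.11 - j23.04 V.
Step 5 — Current: I = V / Z = 0.7959 - j1.452 A = 1.656∠-61.3° A.
Step 6 — Complex power: S = V·I* = 47.07 + j6.503 VA.
Step 7 — Real power: P = Re(S) = 47.07 W.
Step 8 — Reactive power: Q = Im(S) = 6.503 VAR.
Step 9 — Apparent power: |S| = 47.52 VA.
Step 10 — Power factor: PF = P/|S| = 0.9906 (lagging).

(a) P = 47.07 W  (b) Q = 6.503 VAR  (c) S = 47.52 VA  (d) PF = 0.9906 (lagging)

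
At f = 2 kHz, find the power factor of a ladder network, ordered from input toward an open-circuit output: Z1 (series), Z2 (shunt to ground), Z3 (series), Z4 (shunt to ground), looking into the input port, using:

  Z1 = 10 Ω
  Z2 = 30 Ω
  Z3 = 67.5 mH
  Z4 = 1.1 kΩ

Step 1 — Angular frequency: ω = 2π·f = 2π·2000 = 1.257e+04 rad/s.
Step 2 — Component impedances:
  Z1: Z = R = 10 Ω
  Z2: Z = R = 30 Ω
  Z3: Z = jωL = j·1.257e+04·0.0675 = 0 + j848.2 Ω
  Z4: Z = R = 1100 Ω
Step 3 — Ladder network (open output): work backward from the far end, alternating series and parallel combinations. Z_in = 39.49 + j0.3824 Ω = 39.49∠0.6° Ω.
Step 4 — Power factor: PF = cos(φ) = Re(Z)/|Z| = 39.49/39.49 = 1.
Step 5 — Type: Im(Z) = 0.3824 ⇒ lagging (phase φ = 0.6°).

PF = 1 (lagging, φ = 0.6°)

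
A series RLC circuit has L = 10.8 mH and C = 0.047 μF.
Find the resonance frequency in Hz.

Step 1 — Resonance condition Im(Z)=0 gives ω₀ = 1/√(LC).
Step 2 — ω₀ = 1/√(0.0108·4.7e-08) = 4.439e+04 rad/s.
Step 3 — f₀ = ω₀/(2π) = 7064 Hz.

f₀ = 7064 Hz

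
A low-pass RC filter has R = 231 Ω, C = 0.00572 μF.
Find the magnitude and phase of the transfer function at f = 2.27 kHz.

Step 1 — Angular frequency: ω = 2π·2270 = 1.426e+04 rad/s.
Step 2 — Transfer function: H(jω) = 1/(1 + jωRC).
Step 3 — Denominator: 1 + jωRC = 1 + j·1.426e+04·231·5.72e-09 = 1 + j0.01885.
Step 4 — H = 0.9996 - j0.01884.
Step 5 — Magnitude: |H| = 0.9998 (-0.0 dB); phase: φ = -1.1°.

|H| = 0.9998 (-0.0 dB), φ = -1.1°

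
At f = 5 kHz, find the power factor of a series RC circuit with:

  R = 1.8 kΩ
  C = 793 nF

Step 1 — Angular frequency: ω = 2π·f = 2π·5000 = 3.142e+04 rad/s.
Step 2 — Component impedances:
  R: Z = R = 1800 Ω
  C: Z = 1/(jωC) = -j/(ω·C) = 0 - j40.14 Ω
Step 3 — Series combination: Z_total = R + C = 1800 - j40.14 Ω = 1800∠-1.3° Ω.
Step 4 — Power factor: PF = cos(φ) = Re(Z)/|Z| = 1800/1800.4 = 0.9998.
Step 5 — Type: Im(Z) = -40.14 ⇒ leading (phase φ = -1.3°).

PF = 0.9998 (leading, φ = -1.3°)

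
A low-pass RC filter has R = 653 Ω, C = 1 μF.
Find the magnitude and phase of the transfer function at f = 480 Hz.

Step 1 — Angular frequency: ω = 2π·480 = 3016 rad/s.
Step 2 — Transfer function: H(jω) = 1/(1 + jωRC).
Step 3 — Denominator: 1 + jωRC = 1 + j·3016·653·1e-06 = 1 + j1.969.
Step 4 — H = 0.205 - j0.4037.
Step 5 — Magnitude: |H| = 0.4527 (-6.9 dB); phase: φ = -63.1°.

|H| = 0.4527 (-6.9 dB), φ = -63.1°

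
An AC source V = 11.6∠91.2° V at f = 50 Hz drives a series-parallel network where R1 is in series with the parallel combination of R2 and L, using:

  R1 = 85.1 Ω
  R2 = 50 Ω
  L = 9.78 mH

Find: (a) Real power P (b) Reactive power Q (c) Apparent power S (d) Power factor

Step 1 — Angular frequency: ω = 2π·f = 2π·50 = 314.2 rad/s.
Step 2 — Component impedances:
  R1: Z = R = 85.1 Ω
  R2: Z = R = 50 Ω
  L: Z = jωL = j·314.2·0.00978 = 0 + j3.072 Ω
Step 3 — Parallel branch: R2 || L = 1/(1/R2 + 1/L) = 0.1881 + j3.061 Ω.
Step 4 — Series with R1: Z_total = R1 + (R2 || L) = 85.29 + j3.061 Ω = 85.34∠2.1° Ω.
Step 5 — Source phasor: V = 11.6∠91.2° V = -0.2429 + j11.6 V.
Step 6 — Current: I = V / Z = 0.002029 + j0.1359 A = 0.1359∠89.1° A.
Step 7 — Complex power: S = V·I* = 1.576 + j0.05655 VA.
Step 8 — Real power: P = Re(S) = 1.576 W.
Step 9 — Reactive power: Q = Im(S) = 0.05655 VAR.
Step 10 — Apparent power: |S| = 1.577 VA.
Step 11 — Power factor: PF = P/|S| = 0.9994 (lagging).

(a) P = 1.576 W  (b) Q = 0.05655 VAR  (c) S = 1.577 VA  (d) PF = 0.9994 (lagging)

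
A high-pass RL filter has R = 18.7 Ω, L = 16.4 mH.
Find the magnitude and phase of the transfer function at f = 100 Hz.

Step 1 — Angular frequency: ω = 2π·100 = 628.3 rad/s.
Step 2 — Transfer function: H(jω) = jωL/(R + jωL).
Step 3 — Numerator jωL = j·10.3; denominator R + jωL = 18.7 + j10.3.
Step 4 — H = 0.2329 + j0.4227.
Step 5 — Magnitude: |H| = 0.4826 (-6.3 dB); phase: φ = 61.1°.

|H| = 0.4826 (-6.3 dB), φ = 61.1°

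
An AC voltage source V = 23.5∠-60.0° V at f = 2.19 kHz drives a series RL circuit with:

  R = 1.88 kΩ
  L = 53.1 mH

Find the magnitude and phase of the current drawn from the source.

Step 1 — Angular frequency: ω = 2π·f = 2π·2190 = 1.376e+04 rad/s.
Step 2 — Component impedances:
  R: Z = R = 1880 Ω
  L: Z = jωL = j·1.376e+04·0.0531 = 0 + j730.7 Ω
Step 3 — Series combination: Z_total = R + L = 1880 + j730.7 Ω = 2017∠21.2° Ω.
Step 4 — Source phasor: V = 23.5∠-60.0° V = 11.75 - j20.35 V.
Step 5 — Ohm's law: I = V / Z_total = (11.75 - j20.35) / (1880 + j730.7) = 0.001775 - j0.01152 A.
Step 6 — Convert to polar: |I| = 0.01165 A, ∠I = -81.2°.

I = 0.01165∠-81.2° A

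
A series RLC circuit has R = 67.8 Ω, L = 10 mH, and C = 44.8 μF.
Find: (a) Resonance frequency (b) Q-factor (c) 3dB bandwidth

Step 1 — Resonance: ω₀ = 1/√(LC) = 1/√(0.01·4.48e-05) = 1494 rad/s.
Step 2 — f₀ = ω₀/(2π) = 237.8 Hz.
Step 3 — Series Q: Q = ω₀L/R = 1494·0.01/67.8 = 0.2204.
Step 4 — Bandwidth: Δω = ω₀/Q = 6780 rad/s; BW = Δω/(2π) = 1079 Hz.

(a) f₀ = 237.8 Hz  (b) Q = 0.2204  (c) BW = 1079 Hz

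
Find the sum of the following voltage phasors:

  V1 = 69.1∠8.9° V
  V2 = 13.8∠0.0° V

Step 1 — Convert each phasor to rectangular form:
  V1 = 69.1·(cos(8.9°) + j·sin(8.9°)) = 68.27 + j10.69 V
  V2 = 13.8·(cos(0.0°) + j·sin(0.0°)) = 13.8 V
Step 2 — Sum components: V_total = 82.07 + j10.69 V.
Step 3 — Convert to polar: |V_total| = 82.76 V, ∠V_total = 7.4°.

V_total = 82.76∠7.4° V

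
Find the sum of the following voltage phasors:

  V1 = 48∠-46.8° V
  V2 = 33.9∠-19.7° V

Step 1 — Convert each phasor to rectangular form:
  V1 = 48·(cos(-46.8°) + j·sin(-46.8°)) = 32.86 - j34.99 V
  V2 = 33.9·(cos(-19.7°) + j·sin(-19.7°)) = 31.92 - j11.43 V
Step 2 — Sum components: V_total = 64.77 - j46.42 V.
Step 3 — Convert to polar: |V_total| = 79.69 V, ∠V_total = -35.6°.

V_total = 79.69∠-35.6° V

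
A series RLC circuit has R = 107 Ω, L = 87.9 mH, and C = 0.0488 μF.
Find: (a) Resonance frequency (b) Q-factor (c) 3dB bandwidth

Step 1 — Resonance: ω₀ = 1/√(LC) = 1/√(0.0879·4.88e-08) = 1.527e+04 rad/s.
Step 2 — f₀ = ω₀/(2π) = 2430 Hz.
Step 3 — Series Q: Q = ω₀L/R = 1.527e+04·0.0879/107 = 12.54.
Step 4 — Bandwidth: Δω = ω₀/Q = 1217 rad/s; BW = Δω/(2π) = 193.7 Hz.

(a) f₀ = 2430 Hz  (b) Q = 12.54  (c) BW = 193.7 Hz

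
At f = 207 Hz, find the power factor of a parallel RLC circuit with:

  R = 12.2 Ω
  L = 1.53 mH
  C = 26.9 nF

Step 1 — Angular frequency: ω = 2π·f = 2π·207 = 1301 rad/s.
Step 2 — Component impedances:
  R: Z = R = 12.2 Ω
  L: Z = jωL = j·1301·0.00153 = 0 + j1.99 Ω
  C: Z = 1/(jωC) = -j/(ω·C) = 0 - j2.858e+04 Ω
Step 3 — Parallel combination: 1/Z_total = 1/R + 1/L + 1/C; Z_total = 0.3162 + j1.939 Ω = 1.964∠80.7° Ω.
Step 4 — Power factor: PF = cos(φ) = Re(Z)/|Z| = 0.3162/1.964 = 0.161.
Step 5 — Type: Im(Z) = 1.939 ⇒ lagging (phase φ = 80.7°).

PF = 0.161 (lagging, φ = 80.7°)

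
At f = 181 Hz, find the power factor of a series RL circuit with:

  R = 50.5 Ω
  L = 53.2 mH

Step 1 — Angular frequency: ω = 2π·f = 2π·181 = 1137 rad/s.
Step 2 — Component impedances:
  R: Z = R = 50.5 Ω
  L: Z = jωL = j·1137·0.0532 = 0 + j60.5 Ω
Step 3 — Series combination: Z_total = R + L = 50.5 + j60.5 Ω = 78.81∠50.1° Ω.
Step 4 — Power factor: PF = cos(φ) = Re(Z)/|Z| = 50.5/78.81 = 0.6408.
Step 5 — Type: Im(Z) = 60.5 ⇒ lagging (phase φ = 50.1°).

PF = 0.6408 (lagging, φ = 50.1°)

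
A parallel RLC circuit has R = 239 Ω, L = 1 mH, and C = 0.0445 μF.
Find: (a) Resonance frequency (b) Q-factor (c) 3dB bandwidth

Step 1 — Resonance: ω₀ = 1/√(LC) = 1/√(0.001·4.45e-08) = 1.499e+05 rad/s.
Step 2 — f₀ = ω₀/(2π) = 2.386e+04 Hz.
Step 3 — Parallel Q: Q = R/(ω₀L) = 239/(1.499e+05·0.001) = 1.594.
Step 4 — Bandwidth: Δω = ω₀/Q = 9.402e+04 rad/s; BW = Δω/(2π) = 1.496e+04 Hz.

(a) f₀ = 2.386e+04 Hz  (b) Q = 1.594  (c) BW = 1.496e+04 Hz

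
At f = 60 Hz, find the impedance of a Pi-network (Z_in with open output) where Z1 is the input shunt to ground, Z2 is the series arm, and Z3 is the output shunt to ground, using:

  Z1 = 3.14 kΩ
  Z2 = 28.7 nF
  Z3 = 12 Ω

Step 1 — Angular frequency: ω = 2π·f = 2π·60 = 377 rad/s.
Step 2 — Component impedances:
  Z1: Z = R = 3140 Ω
  Z2: Z = 1/(jωC) = -j/(ω·C) = 0 - j9.242e+04 Ω
  Z3: Z = R = 12 Ω
Step 3 — With open output, the series arm Z2 and the output shunt Z3 appear in series to ground: Z2 + Z3 = 12 - j9.242e+04 Ω.
Step 4 — Parallel with input shunt Z1: Z_in = Z1 || (Z2 + Z3) = 3136 - j106.6 Ω = 3138∠-1.9° Ω.

Z = 3136 - j106.6 Ω = 3138∠-1.9° Ω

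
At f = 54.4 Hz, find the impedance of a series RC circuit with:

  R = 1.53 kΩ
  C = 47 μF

Step 1 — Angular frequency: ω = 2π·f = 2π·54.4 = 341.8 rad/s.
Step 2 — Component impedances:
  R: Z = R = 1530 Ω
  C: Z = 1/(jωC) = -j/(ω·C) = 0 - j62.25 Ω
Step 3 — Series combination: Z_total = R + C = 1530 - j62.25 Ω = 1531∠-2.3° Ω.

Z = 1530 - j62.25 Ω = 1531∠-2.3° Ω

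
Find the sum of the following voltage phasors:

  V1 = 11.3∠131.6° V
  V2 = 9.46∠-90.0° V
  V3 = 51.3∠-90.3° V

Step 1 — Convert each phasor to rectangular form:
  V1 = 11.3·(cos(131.6°) + j·sin(131.6°)) = -7.502 + j8.45 V
  V2 = 9.46·(cos(-90.0°) + j·sin(-90.0°)) = 0 - j9.46 V
  V3 = 51.3·(cos(-90.3°) + j·sin(-90.3°)) = -0.2686 - j51.3 V
Step 2 — Sum components: V_total = -7.771 - j52.31 V.
Step 3 — Convert to polar: |V_total| = 52.88 V, ∠V_total = -98.4°.

V_total = 52.88∠-98.4° V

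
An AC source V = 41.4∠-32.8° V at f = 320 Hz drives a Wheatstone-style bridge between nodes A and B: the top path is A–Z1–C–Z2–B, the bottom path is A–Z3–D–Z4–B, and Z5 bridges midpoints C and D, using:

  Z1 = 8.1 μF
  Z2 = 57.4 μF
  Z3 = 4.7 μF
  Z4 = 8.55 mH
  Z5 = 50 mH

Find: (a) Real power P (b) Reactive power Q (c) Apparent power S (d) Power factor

Step 1 — Angular frequency: ω = 2π·f = 2π·320 = 2011 rad/s.
Step 2 — Component impedances:
  Z1: Z = 1/(jωC) = -j/(ω·C) = 0 - j61.4 Ω
  Z2: Z = 1/(jωC) = -j/(ω·C) = 0 - j8.665 Ω
  Z3: Z = 1/(jωC) = -j/(ω·C) = 0 - j105.8 Ω
  Z4: Z = jωL = j·2011·0.00855 = 0 + j17.19 Ω
  Z5: Z = jωL = j·2011·0.05 = 0 + j100.5 Ω
Step 3 — Bridge requires nodal analysis (the Z5 bridge couples midpoints C and D, so the two paths cannot be reduced to a simple series/parallel combination). Setting node B to ground and injecting 1 A at node A, the 3-node admittance system at A, C, D solves to V_A = Z_AB = 0 - j40.54 Ω = 40.54∠-90.0° Ω.
Step 4 — Source phasor: V = 41.4∠-32.8° V = 34.8 - j22.43 V.
Step 5 — Current: I = V / Z = 0.5532 + j0.8584 A = 1.021∠57.2° A.
Step 6 — Complex power: S = V·I* = 0 - j42.28 VA.
Step 7 — Real power: P = Re(S) = 0 W.
Step 8 — Reactive power: Q = Im(S) = -42.28 VAR.
Step 9 — Apparent power: |S| = 42.28 VA.
Step 10 — Power factor: PF = P/|S| = 0 (leading).

(a) P = 0 W  (b) Q = -42.28 VAR  (c) S = 42.28 VA  (d) PF = 0 (leading)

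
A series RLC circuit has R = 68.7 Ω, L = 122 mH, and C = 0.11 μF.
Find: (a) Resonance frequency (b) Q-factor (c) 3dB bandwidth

Step 1 — Resonance condition Im(Z)=0 gives ω₀ = 1/√(LC).
Step 2 — ω₀ = 1/√(0.122·1.1e-07) = 8632 rad/s.
Step 3 — f₀ = ω₀/(2π) = 1374 Hz.
Step 4 — Series Q: Q = ω₀L/R = 8632·0.122/68.7 = 15.33.
Step 5 — 3dB bandwidth: Δω = ω₀/Q = 563.1 rad/s; BW = Δω/(2π) = 89.62 Hz.

(a) f₀ = 1374 Hz  (b) Q = 15.33  (c) BW = 89.62 Hz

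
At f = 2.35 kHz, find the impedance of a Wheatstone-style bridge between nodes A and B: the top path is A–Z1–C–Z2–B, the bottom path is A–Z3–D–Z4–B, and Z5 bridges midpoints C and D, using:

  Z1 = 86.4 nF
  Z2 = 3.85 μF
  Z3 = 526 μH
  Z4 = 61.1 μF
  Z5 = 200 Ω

Step 1 — Angular frequency: ω = 2π·f = 2π·2350 = 1.477e+04 rad/s.
Step 2 — Component impedances:
  Z1: Z = 1/(jωC) = -j/(ω·C) = 0 - j783.9 Ω
  Z2: Z = 1/(jωC) = -j/(ω·C) = 0 - j17.59 Ω
  Z3: Z = jωL = j·1.477e+04·0.000526 = 0 + j7.767 Ω
  Z4: Z = 1/(jωC) = -j/(ω·C) = 0 - j1.108 Ω
  Z5: Z = R = 200 Ω
Step 3 — Bridge requires nodal analysis (the Z5 bridge couples midpoints C and D, so the two paths cannot be reduced to a simple series/parallel combination). Setting node B to ground and injecting 1 A at node A, the 3-node admittance system at A, C, D solves to V_A = Z_AB = 0.007936 + j6.715 Ω = 6.715∠89.9° Ω.

Z = 0.007936 + j6.715 Ω = 6.715∠89.9° Ω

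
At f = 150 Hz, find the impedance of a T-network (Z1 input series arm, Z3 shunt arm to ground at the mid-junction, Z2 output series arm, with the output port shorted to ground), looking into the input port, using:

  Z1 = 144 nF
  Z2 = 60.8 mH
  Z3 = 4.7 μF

Step 1 — Angular frequency: ω = 2π·f = 2π·150 = 942.5 rad/s.
Step 2 — Component impedances:
  Z1: Z = 1/(jωC) = -j/(ω·C) = 0 - j7368 Ω
  Z2: Z = jωL = j·942.5·0.0608 = 0 + j57.3 Ω
  Z3: Z = 1/(jωC) = -j/(ω·C) = 0 - j225.8 Ω
Step 3 — With the output port shorted to ground, the output series arm Z2 runs from the junction to ground; the shunt arm Z3 also runs from the junction to ground. They appear in parallel: Z3 || Z2 = 0 + j76.8 Ω.
Step 4 — Series with input arm Z1: Z_in = Z1 + (Z3 || Z2) = 0 - j7291 Ω = 7291∠-90.0° Ω.

Z = 0 - j7291 Ω = 7291∠-90.0° Ω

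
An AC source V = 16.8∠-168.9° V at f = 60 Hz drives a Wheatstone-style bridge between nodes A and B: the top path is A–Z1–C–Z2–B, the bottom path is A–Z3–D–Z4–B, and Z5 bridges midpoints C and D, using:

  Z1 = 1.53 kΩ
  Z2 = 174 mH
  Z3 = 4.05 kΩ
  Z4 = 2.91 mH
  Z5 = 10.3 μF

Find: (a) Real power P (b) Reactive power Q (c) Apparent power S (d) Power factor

Step 1 — Angular frequency: ω = 2π·f = 2π·60 = 377 rad/s.
Step 2 — Component impedances:
  Z1: Z = R = 1530 Ω
  Z2: Z = jωL = j·377·0.174 = 0 + j65.6 Ω
  Z3: Z = R = 4050 Ω
  Z4: Z = jωL = j·377·0.00291 = 0 + j1.097 Ω
  Z5: Z = 1/(jωC) = -j/(ω·C) = 0 - j257.5 Ω
Step 3 — Bridge requires nodal analysis (the Z5 bridge couples midpoints C and D, so the two paths cannot be reduced to a simple series/parallel combination). Setting node B to ground and injecting 1 A at node A, the 3-node admittance system at A, C, D solves to V_A = Z_AB = 1111 + j46.35 Ω = 1112∠2.4° Ω.
Step 4 — Source phasor: V = 16.8∠-168.9° V = -16.49 - j3.234 V.
Step 5 — Current: I = V / Z = -0.01493 - j0.002288 A = 0.01511∠-171.3° A.
Step 6 — Complex power: S = V·I* = 0.2536 + j0.01058 VA.
Step 7 — Real power: P = Re(S) = 0.2536 W.
Step 8 — Reactive power: Q = Im(S) = 0.01058 VAR.
Step 9 — Apparent power: |S| = 0.2538 VA.
Step 10 — Power factor: PF = P/|S| = 0.9991 (lagging).

(a) P = 0.2536 W  (b) Q = 0.01058 VAR  (c) S = 0.2538 VA  (d) PF = 0.9991 (lagging)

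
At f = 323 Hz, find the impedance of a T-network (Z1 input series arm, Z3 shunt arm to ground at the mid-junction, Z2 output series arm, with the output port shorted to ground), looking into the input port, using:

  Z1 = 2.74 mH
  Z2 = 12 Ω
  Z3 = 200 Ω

Step 1 — Angular frequency: ω = 2π·f = 2π·323 = 2029 rad/s.
Step 2 — Component impedances:
  Z1: Z = jωL = j·2029·0.00274 = 0 + j5.561 Ω
  Z2: Z = R = 12 Ω
  Z3: Z = R = 200 Ω
Step 3 — With the output port shorted to ground, the output series arm Z2 runs from the junction to ground; the shunt arm Z3 also runs from the junction to ground. They appear in parallel: Z3 || Z2 = 11.32 Ω.
Step 4 — Series with input arm Z1: Z_in = Z1 + (Z3 || Z2) = 11.32 + j5.561 Ω = 12.61∠26.2° Ω.

Z = 11.32 + j5.561 Ω = 12.61∠26.2° Ω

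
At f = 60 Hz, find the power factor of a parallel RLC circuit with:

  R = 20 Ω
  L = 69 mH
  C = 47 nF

Step 1 — Angular frequency: ω = 2π·f = 2π·60 = 377 rad/s.
Step 2 — Component impedances:
  R: Z = R = 20 Ω
  L: Z = jωL = j·377·0.069 = 0 + j26.01 Ω
  C: Z = 1/(jωC) = -j/(ω·C) = 0 - j5.644e+04 Ω
Step 3 — Parallel combination: 1/Z_total = 1/R + 1/L + 1/C; Z_total = 12.57 + j9.663 Ω = 15.86∠37.5° Ω.
Step 4 — Power factor: PF = cos(φ) = Re(Z)/|Z| = 12.574/15.858 = 0.7929.
Step 5 — Type: Im(Z) = 9.663 ⇒ lagging (phase φ = 37.5°).

PF = 0.7929 (lagging, φ = 37.5°)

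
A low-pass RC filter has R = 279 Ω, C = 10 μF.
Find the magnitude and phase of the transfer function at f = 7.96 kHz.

Step 1 — Angular frequency: ω = 2π·7960 = 5.001e+04 rad/s.
Step 2 — Transfer function: H(jω) = 1/(1 + jωRC).
Step 3 — Denominator: 1 + jωRC = 1 + j·5.001e+04·279·1e-05 = 1 + j139.5.
Step 4 — H = 5.136e-05 - j0.007166.
Step 5 — Magnitude: |H| = 0.007166 (-42.9 dB); phase: φ = -89.6°.

|H| = 0.007166 (-42.9 dB), φ = -89.6°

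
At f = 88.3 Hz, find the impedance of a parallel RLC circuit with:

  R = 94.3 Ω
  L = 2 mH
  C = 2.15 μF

Step 1 — Angular frequency: ω = 2π·f = 2π·88.3 = 554.8 rad/s.
Step 2 — Component impedances:
  R: Z = R = 94.3 Ω
  L: Z = jωL = j·554.8·0.002 = 0 + j1.11 Ω
  C: Z = 1/(jωC) = -j/(ω·C) = 0 - j838.3 Ω
Step 3 — Parallel combination: 1/Z_total = 1/R + 1/L + 1/C; Z_total = 0.01309 + j1.111 Ω = 1.111∠89.3° Ω.

Z = 0.01309 + j1.111 Ω = 1.111∠89.3° Ω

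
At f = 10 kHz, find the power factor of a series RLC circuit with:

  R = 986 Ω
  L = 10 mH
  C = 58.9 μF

Step 1 — Angular frequency: ω = 2π·f = 2π·1e+04 = 6.283e+04 rad/s.
Step 2 — Component impedances:
  R: Z = R = 986 Ω
  L: Z = jωL = j·6.283e+04·0.01 = 0 + j628.3 Ω
  C: Z = 1/(jωC) = -j/(ω·C) = 0 - j0.2702 Ω
Step 3 — Series combination: Z_total = R + L + C = 986 + j628 Ω = 1169∠32.5° Ω.
Step 4 — Power factor: PF = cos(φ) = Re(Z)/|Z| = 986/1169.03 = 0.8434.
Step 5 — Type: Im(Z) = 628 ⇒ lagging (phase φ = 32.5°).

PF = 0.8434 (lagging, φ = 32.5°)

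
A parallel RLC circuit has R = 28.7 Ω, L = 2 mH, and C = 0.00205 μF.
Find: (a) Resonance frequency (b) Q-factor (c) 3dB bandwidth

Step 1 — Resonance: ω₀ = 1/√(LC) = 1/√(0.002·2.05e-09) = 4.939e+05 rad/s.
Step 2 — f₀ = ω₀/(2π) = 7.86e+04 Hz.
Step 3 — Parallel Q: Q = R/(ω₀L) = 28.7/(4.939e+05·0.002) = 0.02906.
Step 4 — Bandwidth: Δω = ω₀/Q = 1.7e+07 rad/s; BW = Δω/(2π) = 2.705e+06 Hz.

(a) f₀ = 7.86e+04 Hz  (b) Q = 0.02906  (c) BW = 2.705e+06 Hz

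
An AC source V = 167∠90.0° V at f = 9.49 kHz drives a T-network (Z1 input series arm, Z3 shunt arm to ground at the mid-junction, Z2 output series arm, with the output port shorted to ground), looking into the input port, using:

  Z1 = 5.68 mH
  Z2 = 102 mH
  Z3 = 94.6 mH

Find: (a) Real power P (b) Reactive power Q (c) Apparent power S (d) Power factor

Step 1 — Angular frequency: ω = 2π·f = 2π·9490 = 5.963e+04 rad/s.
Step 2 — Component impedances:
  Z1: Z = jωL = j·5.963e+04·0.00568 = 0 + j338.7 Ω
  Z2: Z = jωL = j·5.963e+04·0.102 = 0 + j6082 Ω
  Z3: Z = jωL = j·5.963e+04·0.0946 = 0 + j5641 Ω
Step 3 — With the output port shorted to ground, the output series arm Z2 runs from the junction to ground; the shunt arm Z3 also runs from the junction to ground. They appear in parallel: Z3 || Z2 = 0 + j2927 Ω.
Step 4 — Series with input arm Z1: Z_in = Z1 + (Z3 || Z2) = 0 + j3265 Ω = 3265∠90.0° Ω.
Step 5 — Source phasor: V = 167∠90.0° V = 0 + j167 V.
Step 6 — Current: I = V / Z = 0.05115 A = 0.05115∠-0.0° A.
Step 7 — Complex power: S = V·I* = 0 + j8.541 VA.
Step 8 — Real power: P = Re(S) = 0 W.
Step 9 — Reactive power: Q = Im(S) = 8.541 VAR.
Step 10 — Apparent power: |S| = 8.541 VA.
Step 11 — Power factor: PF = P/|S| = 0 (lagging).

(a) P = 0 W  (b) Q = 8.541 VAR  (c) S = 8.541 VA  (d) PF = 0 (lagging)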